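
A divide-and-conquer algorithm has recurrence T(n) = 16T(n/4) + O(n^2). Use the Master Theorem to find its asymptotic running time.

Master Theorem for T(n) = 16T(n/4) + O(n^2):

a = 16, b = 4, c = 2
log_b(a) = log_4(16) = 2.0000

Case 2: c = 2 = log_4(16) = 2.0000
T(n) = O(n^2 log n) = O(n^2 log n)

For T(n) = 16T(n/4) + O(n^2): log_4(16) = 2.0000. This is Case 2 of the Master Theorem (c = log_b(a), equal work at all levels), giving O(n^2 log n).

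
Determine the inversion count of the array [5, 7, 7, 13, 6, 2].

Finding inversions in [5, 7, 7, 13, 6, 2]:

(0, 5): arr[0]=5 > arr[5]=2
(1, 4): arr[1]=7 > arr[4]=6
(1, 5): arr[1]=7 > arr[5]=2
(2, 4): arr[2]=7 > arr[4]=6
(2, 5): arr[2]=7 > arr[5]=2
(3, 4): arr[3]=13 > arr[4]=6
(3, 5): arr[3]=13 > arr[5]=2
(4, 5): arr[4]=6 > arr[5]=2

Total inversions: 8

The array has 8 inversion(s): (0,5), (1,4), (1,5), (2,4), (2,5), (3,4), (3,5), (4,5). Each pair (i,j) satisfies i < j and arr[i] > arr[j].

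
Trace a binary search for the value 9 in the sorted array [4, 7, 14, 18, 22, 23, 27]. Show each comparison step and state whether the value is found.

Binary search for 9 in [4, 7, 14, 18, 22, 23, 27]:

lo=0, hi=6, mid=3, arr[mid]=18 -> 18 > 9, search left half
lo=0, hi=2, mid=1, arr[mid]=7 -> 7 < 9, search right half
lo=2, hi=2, mid=2, arr[mid]=14 -> 14 > 9, search left half
lo=2 > hi=1, target 9 not found

Binary search determines that 9 is not in the array after 3 comparisons. The search space was exhausted without finding the target.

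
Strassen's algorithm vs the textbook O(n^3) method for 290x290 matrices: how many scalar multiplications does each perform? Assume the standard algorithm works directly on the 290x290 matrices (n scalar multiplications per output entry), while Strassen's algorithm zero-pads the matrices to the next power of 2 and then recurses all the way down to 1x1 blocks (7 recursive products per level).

Matrix multiplication for 290x290 matrices:

Strassen's algorithm requires power-of-2 dimensions. Pad 290x290 to 512x512 (next power of 2).

Standard algorithm: 290^3 = 24389000 multiplications
Strassen's algorithm: 7^(log2(512)) = 7^9 = 40353607 multiplications
Difference: 24389000 - 40353607 = -15964607 (Strassen uses MORE here due to padding overhead — for small or just-over-power-of-2 n, padding can outweigh the per-level savings)

Standard: 24389000 multiplications (290^3). Strassen: 40353607 multiplications (7^9, after padding to 512x512). Strassen reduces 8 recursive multiplications to 7 at each level.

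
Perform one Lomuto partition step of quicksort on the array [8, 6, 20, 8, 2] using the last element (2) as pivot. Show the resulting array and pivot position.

Lomuto partition with pivot = 2:

Initial array: [8, 6, 20, 8, 2]

arr[0]=8 > 2: no swap
arr[1]=6 > 2: no swap
arr[2]=20 > 2: no swap
arr[3]=8 > 2: no swap

Place pivot at position 0: [2, 6, 20, 8, 8]
Pivot position: 0

After partitioning with pivot 2, the array becomes [2, 6, 20, 8, 8]. The pivot is placed at index 0. All elements to the left of the pivot are <= 2, and all elements to the right are > 2.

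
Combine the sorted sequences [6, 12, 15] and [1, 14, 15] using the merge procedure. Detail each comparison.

Merging process:

Compare 6 vs 1: take 1 from right. Merged: [1]
Compare 6 vs 14: take 6 from left. Merged: [1, 6]
Compare 12 vs 14: take 12 from left. Merged: [1, 6, 12]
Compare 15 vs 14: take 14 from right. Merged: [1, 6, 12, 14]
Compare 15 vs 15: take 15 from left. Merged: [1, 6, 12, 14, 15]
Append remaining from right: [15]. Merged: [1, 6, 12, 14, 15, 15]

Final merged array: [1, 6, 12, 14, 15, 15]
Total comparisons: 5

The merged array is [1, 6, 12, 14, 15, 15], requiring 5 comparisons. The merge step runs in O(n) time where n is the total number of elements.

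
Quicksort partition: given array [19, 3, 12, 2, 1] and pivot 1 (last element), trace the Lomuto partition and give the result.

Lomuto partition with pivot = 1:

Initial array: [19, 3, 12, 2, 1]

arr[0]=19 > 1: no swap
arr[1]=3 > 1: no swap
arr[2]=12 > 1: no swap
arr[3]=2 > 1: no swap

Place pivot at position 0: [1, 3, 12, 2, 19]
Pivot position: 0

After partitioning with pivot 1, the array becomes [1, 3, 12, 2, 19]. The pivot is placed at index 0. All elements to the left of the pivot are <= 1, and all elements to the right are > 1.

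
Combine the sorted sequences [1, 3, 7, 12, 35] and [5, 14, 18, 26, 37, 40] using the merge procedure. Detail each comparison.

Merging process:

Compare 1 vs 5: take 1 from left. Merged: [1]
Compare 3 vs 5: take 3 from left. Merged: [1, 3]
Compare 7 vs 5: take 5 from right. Merged: [1, 3, 5]
Compare 7 vs 14: take 7 from left. Merged: [1, 3, 5, 7]
Compare 12 vs 14: take 12 from left. Merged: [1, 3, 5, 7, 12]
Compare 35 vs 14: take 14 from right. Merged: [1, 3, 5, 7, 12, 14]
Compare 35 vs 18: take 18 from right. Merged: [1, 3, 5, 7, 12, 14, 18]
Compare 35 vs 26: take 26 from right. Merged: [1, 3, 5, 7, 12, 14, 18, 26]
Compare 35 vs 37: take 35 from left. Merged: [1, 3, 5, 7, 12, 14, 18, 26, 35]
Append remaining from right: [37, 40]. Merged: [1, 3, 5, 7, 12, 14, 18, 26, 35, 37, 40]

Final merged array: [1, 3, 5, 7, 12, 14, 18, 26, 35, 37, 40]
Total comparisons: 9

The merged array is [1, 3, 5, 7, 12, 14, 18, 26, 35, 37, 40], requiring 9 comparisons. The merge step runs in O(n) time where n is the total number of elements.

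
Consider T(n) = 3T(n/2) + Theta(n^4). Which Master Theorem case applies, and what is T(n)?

Master Theorem for T(n) = 3T(n/2) + O(n^4):

a = 3, b = 2, c = 4
log_b(a) = log_2(3) = 1.5850

Case 3: c = 4 > log_2(3) = 1.5850
T(n) = O(n^4) = O(n^4)

For T(n) = 3T(n/2) + O(n^4): log_2(3) = 1.5850. This is Case 3 of the Master Theorem (c > log_b(a), work dominated by root), giving O(n^4).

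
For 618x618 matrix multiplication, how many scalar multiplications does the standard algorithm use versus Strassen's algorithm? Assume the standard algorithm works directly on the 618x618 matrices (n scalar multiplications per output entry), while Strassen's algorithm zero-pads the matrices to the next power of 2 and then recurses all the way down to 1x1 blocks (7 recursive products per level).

Matrix multiplication for 618x618 matrices:

Strassen's algorithm requires power-of-2 dimensions. Pad 618x618 to 1024x1024 (next power of 2).

Standard algorithm: 618^3 = 236029032 multiplications
Strassen's algorithm: 7^(log2(1024)) = 7^10 = 282475249 multiplications
Difference: 236029032 - 282475249 = -46446217 (Strassen uses MORE here due to padding overhead — for small or just-over-power-of-2 n, padding can outweigh the per-level savings)

Standard: 236029032 multiplications (618^3). Strassen: 282475249 multiplications (7^10, after padding to 1024x1024). Strassen reduces 8 recursive multiplications to 7 at each level.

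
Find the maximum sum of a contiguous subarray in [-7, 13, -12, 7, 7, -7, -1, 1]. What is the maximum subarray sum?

Using Kadane's algorithm on [-7, 13, -12, 7, 7, -7, -1, 1]:

Scanning through the array:
Position 1 (value 13): max_ending_here = 13, max_so_far = 13
Position 2 (value -12): max_ending_here = 1, max_so_far = 13
Position 3 (value 7): max_ending_here = 8, max_so_far = 13
Position 4 (value 7): max_ending_here = 15, max_so_far = 15
Position 5 (value -7): max_ending_here = 8, max_so_far = 15
Position 6 (value -1): max_ending_here = 7, max_so_far = 15
Position 7 (value 1): max_ending_here = 8, max_so_far = 15

Maximum subarray: [13, -12, 7, 7]
Maximum sum: 15

The maximum subarray is [13, -12, 7, 7] with sum 15. This subarray runs from index 1 to index 4.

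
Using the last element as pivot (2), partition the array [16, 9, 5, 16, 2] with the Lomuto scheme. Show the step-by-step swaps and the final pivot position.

Lomuto partition with pivot = 2:

Initial array: [16, 9, 5, 16, 2]

arr[0]=16 > 2: no swap
arr[1]=9 > 2: no swap
arr[2]=5 > 2: no swap
arr[3]=16 > 2: no swap

Place pivot at position 0: [2, 9, 5, 16, 16]
Pivot position: 0

After partitioning with pivot 2, the array becomes [2, 9, 5, 16, 16]. The pivot is placed at index 0. All elements to the left of the pivot are <= 2, and all elements to the right are > 2.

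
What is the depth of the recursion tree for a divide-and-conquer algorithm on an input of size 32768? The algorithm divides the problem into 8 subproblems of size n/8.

For divide and conquer with division factor 8:

Problem sizes at each level:
Level 0: 32768
Level 1: 4096
Level 2: 512
Level 3: 64
Level 4: 8
Level 5: 1

The root is level 0 and the size-1 base case is level 5 (the tree spans levels 0 through 5, i.e. 6 levels counting the root), so the depth is the number of divisions: log_8(32768) = 5

The recursion tree depth is log_8(32768) = 5. At each level, the problem size is divided by 8, so it takes 5 divisions to reduce to a base case of size 1. The algorithm makes 8 recursive calls at each level.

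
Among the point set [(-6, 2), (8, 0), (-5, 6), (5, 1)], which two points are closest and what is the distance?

Computing all pairwise distances among 4 points:

d((-6, 2), (8, 0)) = 14.1421
d((-6, 2), (-5, 6)) = 4.1231
d((-6, 2), (5, 1)) = 11.0454
d((8, 0), (-5, 6)) = 14.3178
d((8, 0), (5, 1)) = 3.1623 <-- minimum
d((-5, 6), (5, 1)) = 11.1803

Closest pair: (8, 0) and (5, 1) with distance 3.1623

The closest pair is (8, 0) and (5, 1) with Euclidean distance 3.1623. For 4 points, brute-force pairwise comparison is shown above. For large n, the divide-and-conquer algorithm (sort by x, recurse on halves, check the dividing strip) achieves O(n log n).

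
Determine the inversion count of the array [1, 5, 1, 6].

Finding inversions in [1, 5, 1, 6]:

(1, 2): arr[1]=5 > arr[2]=1

Total inversions: 1

The array has 1 inversion(s): (1,2). Each pair (i,j) satisfies i < j and arr[i] > arr[j].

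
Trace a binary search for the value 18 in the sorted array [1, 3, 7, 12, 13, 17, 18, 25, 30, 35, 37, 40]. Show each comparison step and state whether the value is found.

Binary search for 18 in [1, 3, 7, 12, 13, 17, 18, 25, 30, 35, 37, 40]:

lo=0, hi=11, mid=5, arr[mid]=17 -> 17 < 18, search right half
lo=6, hi=11, mid=8, arr[mid]=30 -> 30 > 18, search left half
lo=6, hi=7, mid=6, arr[mid]=18 -> Found target at index 6!

Binary search finds 18 at index 6 after 3 comparisons. The search repeatedly halves the search space by comparing with the middle element.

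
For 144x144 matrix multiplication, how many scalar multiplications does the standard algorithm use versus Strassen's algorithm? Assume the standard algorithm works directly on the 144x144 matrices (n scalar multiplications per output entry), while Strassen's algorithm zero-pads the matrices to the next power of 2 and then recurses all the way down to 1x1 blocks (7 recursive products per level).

Matrix multiplication for 144x144 matrices:

Strassen's algorithm requires power-of-2 dimensions. Pad 144x144 to 256x256 (next power of 2).

Standard algorithm: 144^3 = 2985984 multiplications
Strassen's algorithm: 7^(log2(256)) = 7^8 = 5764801 multiplications
Difference: 2985984 - 5764801 = -2778817 (Strassen uses MORE here due to padding overhead — for small or just-over-power-of-2 n, padding can outweigh the per-level savings)

Standard: 2985984 multiplications (144^3). Strassen: 5764801 multiplications (7^8, after padding to 256x256). Strassen reduces 8 recursive multiplications to 7 at each level.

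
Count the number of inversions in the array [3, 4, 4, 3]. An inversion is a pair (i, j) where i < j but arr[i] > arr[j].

Finding inversions in [3, 4, 4, 3]:

(1, 3): arr[1]=4 > arr[3]=3
(2, 3): arr[2]=4 > arr[3]=3

Total inversions: 2

The array has 2 inversion(s): (1,3), (2,3). Each pair (i,j) satisfies i < j and arr[i] > arr[j].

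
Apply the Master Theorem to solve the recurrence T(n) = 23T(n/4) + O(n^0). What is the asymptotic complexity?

Master Theorem for T(n) = 23T(n/4) + O(n^0):

a = 23, b = 4, c = 0
log_b(a) = log_4(23) = 2.2618

Case 1: c = 0 < log_4(23) = 2.2618
T(n) = O(n^(log_4 23))

For T(n) = 23T(n/4) + O(n^0): log_4(23) = 2.2618. This is Case 1 of the Master Theorem (c < log_b(a), work dominated by leaves), giving O(n^(log_4 23)).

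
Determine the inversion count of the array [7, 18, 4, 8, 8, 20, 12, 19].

Finding inversions in [7, 18, 4, 8, 8, 20, 12, 19]:

(0, 2): arr[0]=7 > arr[2]=4
(1, 2): arr[1]=18 > arr[2]=4
(1, 3): arr[1]=18 > arr[3]=8
(1, 4): arr[1]=18 > arr[4]=8
(1, 6): arr[1]=18 > arr[6]=12
(5, 6): arr[5]=20 > arr[6]=12
(5, 7): arr[5]=20 > arr[7]=19

Total inversions: 7

The array has 7 inversion(s): (0,2), (1,2), (1,3), (1,4), (1,6), (5,6), (5,7). Each pair (i,j) satisfies i < j and arr[i] > arr[j].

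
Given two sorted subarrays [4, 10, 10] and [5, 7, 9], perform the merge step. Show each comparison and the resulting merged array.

Merging process:

Compare 4 vs 5: take 4 from left. Merged: [4]
Compare 10 vs 5: take 5 from right. Merged: [4, 5]
Compare 10 vs 7: take 7 from right. Merged: [4, 5, 7]
Compare 10 vs 9: take 9 from right. Merged: [4, 5, 7, 9]
Append remaining from left: [10, 10]. Merged: [4, 5, 7, 9, 10, 10]

Final merged array: [4, 5, 7, 9, 10, 10]
Total comparisons: 4

The merged array is [4, 5, 7, 9, 10, 10], requiring 4 comparisons. The merge step runs in O(n) time where n is the total number of elements.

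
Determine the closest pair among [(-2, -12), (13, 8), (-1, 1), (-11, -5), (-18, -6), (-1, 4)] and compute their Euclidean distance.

Computing all pairwise distances among 6 points:

d((-2, -12), (13, 8)) = 25.0
d((-2, -12), (-1, 1)) = 13.0384
d((-2, -12), (-11, -5)) = 11.4018
d((-2, -12), (-18, -6)) = 17.088
d((-2, -12), (-1, 4)) = 16.0312
d((13, 8), (-1, 1)) = 15.6525
d((13, 8), (-11, -5)) = 27.2947
d((13, 8), (-18, -6)) = 34.0147
d((13, 8), (-1, 4)) = 14.5602
d((-1, 1), (-11, -5)) = 11.6619
d((-1, 1), (-18, -6)) = 18.3848
d((-1, 1), (-1, 4)) = 3.0 <-- minimum
d((-11, -5), (-18, -6)) = 7.0711
d((-11, -5), (-1, 4)) = 13.4536
d((-18, -6), (-1, 4)) = 19.7231

Closest pair: (-1, 1) and (-1, 4) with distance 3.0

The closest pair is (-1, 1) and (-1, 4) with Euclidean distance 3.0. For 6 points, brute-force pairwise comparison is shown above. For large n, the divide-and-conquer algorithm (sort by x, recurse on halves, check the dividing strip) achieves O(n log n).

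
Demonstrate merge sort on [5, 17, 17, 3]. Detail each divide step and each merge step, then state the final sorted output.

Merge sort trace:

Split: [5, 17, 17, 3] -> [5, 17] and [17, 3]
  Split: [5, 17] -> [5] and [17]
  Merge: [5] + [17] -> [5, 17]
  Split: [17, 3] -> [17] and [3]
  Merge: [17] + [3] -> [3, 17]
Merge: [5, 17] + [3, 17] -> [3, 5, 17, 17]

Final sorted array: [3, 5, 17, 17]

The merge sort proceeds by recursively splitting the array and merging sorted halves.
After all merges, the sorted array is [3, 5, 17, 17].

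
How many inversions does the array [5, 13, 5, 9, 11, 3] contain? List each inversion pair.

Finding inversions in [5, 13, 5, 9, 11, 3]:

(0, 5): arr[0]=5 > arr[5]=3
(1, 2): arr[1]=13 > arr[2]=5
(1, 3): arr[1]=13 > arr[3]=9
(1, 4): arr[1]=13 > arr[4]=11
(1, 5): arr[1]=13 > arr[5]=3
(2, 5): arr[2]=5 > arr[5]=3
(3, 5): arr[3]=9 > arr[5]=3
(4, 5): arr[4]=11 > arr[5]=3

Total inversions: 8

The array has 8 inversion(s): (0,5), (1,2), (1,3), (1,4), (1,5), (2,5), (3,5), (4,5). Each pair (i,j) satisfies i < j and arr[i] > arr[j].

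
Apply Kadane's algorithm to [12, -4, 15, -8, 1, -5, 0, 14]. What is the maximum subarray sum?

Using Kadane's algorithm on [12, -4, 15, -8, 1, -5, 0, 14]:

Scanning through the array:
Position 1 (value -4): max_ending_here = 8, max_so_far = 12
Position 2 (value 15): max_ending_here = 23, max_so_far = 23
Position 3 (value -8): max_ending_here = 15, max_so_far = 23
Position 4 (value 1): max_ending_here = 16, max_so_far = 23
Position 5 (value -5): max_ending_here = 11, max_so_far = 23
Position 6 (value 0): max_ending_here = 11, max_so_far = 23
Position 7 (value 14): max_ending_here = 25, max_so_far = 25

Maximum subarray: [12, -4, 15, -8, 1, -5, 0, 14]
Maximum sum: 25

The maximum subarray is [12, -4, 15, -8, 1, -5, 0, 14] with sum 25. This subarray runs from index 0 to index 7.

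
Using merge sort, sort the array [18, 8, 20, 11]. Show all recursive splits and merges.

Merge sort trace:

Split: [18, 8, 20, 11] -> [18, 8] and [20, 11]
  Split: [18, 8] -> [18] and [8]
  Merge: [18] + [8] -> [8, 18]
  Split: [20, 11] -> [20] and [11]
  Merge: [20] + [11] -> [11, 20]
Merge: [8, 18] + [11, 20] -> [8, 11, 18, 20]

Final sorted array: [8, 11, 18, 20]

The merge sort proceeds by recursively splitting the array and merging sorted halves.
After all merges, the sorted array is [8, 11, 18, 20].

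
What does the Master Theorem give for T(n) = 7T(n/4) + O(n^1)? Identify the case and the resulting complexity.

Master Theorem for T(n) = 7T(n/4) + O(n^1):

a = 7, b = 4, c = 1
log_b(a) = log_4(7) = 1.4037

Case 1: c = 1 < log_4(7) = 1.4037
T(n) = O(n^(log_4 7))

For T(n) = 7T(n/4) + O(n^1): log_4(7) = 1.4037. This is Case 1 of the Master Theorem (c < log_b(a), work dominated by leaves), giving O(n^(log_4 7)).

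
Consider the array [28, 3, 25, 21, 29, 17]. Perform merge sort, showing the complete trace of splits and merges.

Merge sort trace:

Split: [28, 3, 25, 21, 29, 17] -> [28, 3, 25] and [21, 29, 17]
  Split: [28, 3, 25] -> [28] and [3, 25]
    Split: [3, 25] -> [3] and [25]
    Merge: [3] + [25] -> [3, 25]
  Merge: [28] + [3, 25] -> [3, 25, 28]
  Split: [21, 29, 17] -> [21] and [29, 17]
    Split: [29, 17] -> [29] and [17]
    Merge: [29] + [17] -> [17, 29]
  Merge: [21] + [17, 29] -> [17, 21, 29]
Merge: [3, 25, 28] + [17, 21, 29] -> [3, 17, 21, 25, 28, 29]

Final sorted array: [3, 17, 21, 25, 28, 29]

The merge sort proceeds by recursively splitting the array and merging sorted halves.
After all merges, the sorted array is [3, 17, 21, 25, 28, 29].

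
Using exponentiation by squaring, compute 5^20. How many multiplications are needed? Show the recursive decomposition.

Computing 5^20 by squaring (build up from 5^1; each line after the first costs one multiplication):

5^1 = 5
5^2 = (5^1)^2 = 5^2 = 25
5^4 = (5^2)^2 = 25^2 = 625
5^5 = 5 * 5^4 = 5 * 625 = 3125
5^10 = (5^5)^2 = 3125^2 = 9765625
5^20 = (5^10)^2 = 9765625^2 = 95367431640625

Result: 95367431640625
Multiplications needed: 5 (5 lines after 5^1)

5^20 = 95367431640625. Using exponentiation by squaring, this requires 5 multiplications. The key idea: if the exponent is even, square the half-power; if odd, multiply by the base once.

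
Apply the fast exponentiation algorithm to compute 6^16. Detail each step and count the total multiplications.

Computing 6^16 by squaring (build up from 6^1; each line after the first costs one multiplication):

6^1 = 6
6^2 = (6^1)^2 = 6^2 = 36
6^4 = (6^2)^2 = 36^2 = 1296
6^8 = (6^4)^2 = 1296^2 = 1679616
6^16 = (6^8)^2 = 1679616^2 = 2821109907456

Result: 2821109907456
Multiplications needed: 4 (4 lines after 6^1)

6^16 = 2821109907456. Using exponentiation by squaring, this requires 4 multiplications. The key idea: if the exponent is even, square the half-power; if odd, multiply by the base once.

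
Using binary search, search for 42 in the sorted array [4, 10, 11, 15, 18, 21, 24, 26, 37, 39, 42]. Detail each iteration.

Binary search for 42 in [4, 10, 11, 15, 18, 21, 24, 26, 37, 39, 42]:

lo=0, hi=10, mid=5, arr[mid]=21 -> 21 < 42, search right half
lo=6, hi=10, mid=8, arr[mid]=37 -> 37 < 42, search right half
lo=9, hi=10, mid=9, arr[mid]=39 -> 39 < 42, search right half
lo=10, hi=10, mid=10, arr[mid]=42 -> Found target at index 10!

Binary search finds 42 at index 10 after 4 comparisons. The search repeatedly halves the search space by comparing with the middle element.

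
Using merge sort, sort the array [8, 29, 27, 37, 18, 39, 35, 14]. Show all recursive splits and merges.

Merge sort trace:

Split: [8, 29, 27, 37, 18, 39, 35, 14] -> [8, 29, 27, 37] and [18, 39, 35, 14]
  Split: [8, 29, 27, 37] -> [8, 29] and [27, 37]
    Split: [8, 29] -> [8] and [29]
    Merge: [8] + [29] -> [8, 29]
    Split: [27, 37] -> [27] and [37]
    Merge: [27] + [37] -> [27, 37]
  Merge: [8, 29] + [27, 37] -> [8, 27, 29, 37]
  Split: [18, 39, 35, 14] -> [18, 39] and [35, 14]
    Split: [18, 39] -> [18] and [39]
    Merge: [18] + [39] -> [18, 39]
    Split: [35, 14] -> [35] and [14]
    Merge: [35] + [14] -> [14, 35]
  Merge: [18, 39] + [14, 35] -> [14, 18, 35, 39]
Merge: [8, 27, 29, 37] + [14, 18, 35, 39] -> [8, 14, 18, 27, 29, 35, 37, 39]

Final sorted array: [8, 14, 18, 27, 29, 35, 37, 39]

The merge sort proceeds by recursively splitting the array and merging sorted halves.
After all merges, the sorted array is [8, 14, 18, 27, 29, 35, 37, 39].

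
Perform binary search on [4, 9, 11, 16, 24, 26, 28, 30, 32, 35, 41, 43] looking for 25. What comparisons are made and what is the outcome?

Binary search for 25 in [4, 9, 11, 16, 24, 26, 28, 30, 32, 35, 41, 43]:

lo=0, hi=11, mid=5, arr[mid]=26 -> 26 > 25, search left half
lo=0, hi=4, mid=2, arr[mid]=11 -> 11 < 25, search right half
lo=3, hi=4, mid=3, arr[mid]=16 -> 16 < 25, search right half
lo=4, hi=4, mid=4, arr[mid]=24 -> 24 < 25, search right half
lo=5 > hi=4, target 25 not found

Binary search determines that 25 is not in the array after 4 comparisons. The search space was exhausted without finding the target.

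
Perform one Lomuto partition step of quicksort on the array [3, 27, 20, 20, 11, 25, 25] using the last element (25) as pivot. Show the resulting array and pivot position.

Lomuto partition with pivot = 25:

Initial array: [3, 27, 20, 20, 11, 25, 25]

arr[0]=3 <= 25: swap with position 0, array becomes [3, 27, 20, 20, 11, 25, 25]
arr[1]=27 > 25: no swap
arr[2]=20 <= 25: swap with position 1, array becomes [3, 20, 27, 20, 11, 25, 25]
arr[3]=20 <= 25: swap with position 2, array becomes [3, 20, 20, 27, 11, 25, 25]
arr[4]=11 <= 25: swap with position 3, array becomes [3, 20, 20, 11, 27, 25, 25]
arr[5]=25 <= 25: swap with position 4, array becomes [3, 20, 20, 11, 25, 27, 25]

Place pivot at position 5: [3, 20, 20, 11, 25, 25, 27]
Pivot position: 5

After partitioning with pivot 25, the array becomes [3, 20, 20, 11, 25, 25, 27]. The pivot is placed at index 5. All elements to the left of the pivot are <= 25, and all elements to the right are > 25.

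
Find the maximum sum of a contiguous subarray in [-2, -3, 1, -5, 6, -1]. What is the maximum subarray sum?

Using Kadane's algorithm on [-2, -3, 1, -5, 6, -1]:

Scanning through the array:
Position 1 (value -3): max_ending_here = -3, max_so_far = -2
Position 2 (value 1): max_ending_here = 1, max_so_far = 1
Position 3 (value -5): max_ending_here = -4, max_so_far = 1
Position 4 (value 6): max_ending_here = 6, max_so_far = 6
Position 5 (value -1): max_ending_here = 5, max_so_far = 6

Maximum subarray: [6]
Maximum sum: 6

The maximum subarray is [6] with sum 6. This subarray runs from index 4 to index 4.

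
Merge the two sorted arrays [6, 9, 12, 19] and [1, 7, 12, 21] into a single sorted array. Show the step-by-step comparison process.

Merging process:

Compare 6 vs 1: take 1 from right. Merged: [1]
Compare 6 vs 7: take 6 from left. Merged: [1, 6]
Compare 9 vs 7: take 7 from right. Merged: [1, 6, 7]
Compare 9 vs 12: take 9 from left. Merged: [1, 6, 7, 9]
Compare 12 vs 12: take 12 from left. Merged: [1, 6, 7, 9, 12]
Compare 19 vs 12: take 12 from right. Merged: [1, 6, 7, 9, 12, 12]
Compare 19 vs 21: take 19 from left. Merged: [1, 6, 7, 9, 12, 12, 19]
Append remaining from right: [21]. Merged: [1, 6, 7, 9, 12, 12, 19, 21]

Final merged array: [1, 6, 7, 9, 12, 12, 19, 21]
Total comparisons: 7

The merged array is [1, 6, 7, 9, 12, 12, 19, 21], requiring 7 comparisons. The merge step runs in O(n) time where n is the total number of elements.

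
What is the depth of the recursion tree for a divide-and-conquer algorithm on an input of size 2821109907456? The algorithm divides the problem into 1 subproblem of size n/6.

For divide and conquer with division factor 6:

Problem sizes at each level:
Level 0: 2821109907456
Level 1: 470184984576
Level 2: 78364164096
Level 3: 13060694016
Level 4: 2176782336
Level 5: 362797056
Level 6: 60466176
Level 7: 10077696
Level 8: 1679616
Level 9: 279936
Level 10: 46656
Level 11: 7776
Level 12: 1296
Level 13: 216
Level 14: 36
Level 15: 6
Level 16: 1

The root is level 0 and the size-1 base case is level 16 (the tree spans levels 0 through 16, i.e. 17 levels counting the root), so the depth is the number of divisions: log_6(2821109907456) = 16

The recursion tree depth is log_6(2821109907456) = 16. At each level, the problem size is divided by 6, so it takes 16 divisions to reduce to a base case of size 1. The algorithm makes 1 recursive call at each level.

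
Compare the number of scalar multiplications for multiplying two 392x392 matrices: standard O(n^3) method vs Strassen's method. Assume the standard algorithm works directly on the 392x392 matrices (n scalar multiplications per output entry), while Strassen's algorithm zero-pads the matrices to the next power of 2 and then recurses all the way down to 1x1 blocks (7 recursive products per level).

Matrix multiplication for 392x392 matrices:

Strassen's algorithm requires power-of-2 dimensions. Pad 392x392 to 512x512 (next power of 2).

Standard algorithm: 392^3 = 60236288 multiplications
Strassen's algorithm: 7^(log2(512)) = 7^9 = 40353607 multiplications
Savings: 60236288 - 40353607 = 19882681 multiplications

Standard: 60236288 multiplications (392^3). Strassen: 40353607 multiplications (7^9, after padding to 512x512). Strassen reduces 8 recursive multiplications to 7 at each level.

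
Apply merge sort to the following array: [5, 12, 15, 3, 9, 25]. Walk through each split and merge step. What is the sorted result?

Merge sort trace:

Split: [5, 12, 15, 3, 9, 25] -> [5, 12, 15] and [3, 9, 25]
  Split: [5, 12, 15] -> [5] and [12, 15]
    Split: [12, 15] -> [12] and [15]
    Merge: [12] + [15] -> [12, 15]
  Merge: [5] + [12, 15] -> [5, 12, 15]
  Split: [3, 9, 25] -> [3] and [9, 25]
    Split: [9, 25] -> [9] and [25]
    Merge: [9] + [25] -> [9, 25]
  Merge: [3] + [9, 25] -> [3, 9, 25]
Merge: [5, 12, 15] + [3, 9, 25] -> [3, 5, 9, 12, 15, 25]

Final sorted array: [3, 5, 9, 12, 15, 25]

The merge sort proceeds by recursively splitting the array and merging sorted halves.
After all merges, the sorted array is [3, 5, 9, 12, 15, 25].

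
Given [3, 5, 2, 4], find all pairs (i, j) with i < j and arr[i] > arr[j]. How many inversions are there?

Finding inversions in [3, 5, 2, 4]:

(0, 2): arr[0]=3 > arr[2]=2
(1, 2): arr[1]=5 > arr[2]=2
(1, 3): arr[1]=5 > arr[3]=4

Total inversions: 3

The array has 3 inversion(s): (0,2), (1,2), (1,3). Each pair (i,j) satisfies i < j and arr[i] > arr[j].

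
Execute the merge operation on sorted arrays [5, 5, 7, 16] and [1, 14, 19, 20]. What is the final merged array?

Merging process:

Compare 5 vs 1: take 1 from right. Merged: [1]
Compare 5 vs 14: take 5 from left. Merged: [1, 5]
Compare 5 vs 14: take 5 from left. Merged: [1, 5, 5]
Compare 7 vs 14: take 7 from left. Merged: [1, 5, 5, 7]
Compare 16 vs 14: take 14 from right. Merged: [1, 5, 5, 7, 14]
Compare 16 vs 19: take 16 from left. Merged: [1, 5, 5, 7, 14, 16]
Append remaining from right: [19, 20]. Merged: [1, 5, 5, 7, 14, 16, 19, 20]

Final merged array: [1, 5, 5, 7, 14, 16, 19, 20]
Total comparisons: 6

The merged array is [1, 5, 5, 7, 14, 16, 19, 20], requiring 6 comparisons. The merge step runs in O(n) time where n is the total number of elements.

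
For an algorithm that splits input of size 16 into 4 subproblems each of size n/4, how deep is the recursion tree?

For divide and conquer with division factor 4:

Problem sizes at each level:
Level 0: 16
Level 1: 4
Level 2: 1

The root is level 0 and the size-1 base case is level 2 (the tree spans levels 0 through 2, i.e. 3 levels counting the root), so the depth is the number of divisions: log_4(16) = 2

The recursion tree depth is log_4(16) = 2. At each level, the problem size is divided by 4, so it takes 2 divisions to reduce to a base case of size 1. The algorithm makes 4 recursive calls at each level.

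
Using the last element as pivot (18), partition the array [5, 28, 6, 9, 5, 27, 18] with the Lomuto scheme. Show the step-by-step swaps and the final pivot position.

Lomuto partition with pivot = 18:

Initial array: [5, 28, 6, 9, 5, 27, 18]

arr[0]=5 <= 18: swap with position 0, array becomes [5, 28, 6, 9, 5, 27, 18]
arr[1]=28 > 18: no swap
arr[2]=6 <= 18: swap with position 1, array becomes [5, 6, 28, 9, 5, 27, 18]
arr[3]=9 <= 18: swap with position 2, array becomes [5, 6, 9, 28, 5, 27, 18]
arr[4]=5 <= 18: swap with position 3, array becomes [5, 6, 9, 5, 28, 27, 18]
arr[5]=27 > 18: no swap

Place pivot at position 4: [5, 6, 9, 5, 18, 27, 28]
Pivot position: 4

After partitioning with pivot 18, the array becomes [5, 6, 9, 5, 18, 27, 28]. The pivot is placed at index 4. All elements to the left of the pivot are <= 18, and all elements to the right are > 18.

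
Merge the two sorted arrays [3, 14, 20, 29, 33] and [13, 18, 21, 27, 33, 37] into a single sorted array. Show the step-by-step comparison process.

Merging process:

Compare 3 vs 13: take 3 from left. Merged: [3]
Compare 14 vs 13: take 13 from right. Merged: [3, 13]
Compare 14 vs 18: take 14 from left. Merged: [3, 13, 14]
Compare 20 vs 18: take 18 from right. Merged: [3, 13, 14, 18]
Compare 20 vs 21: take 20 from left. Merged: [3, 13, 14, 18, 20]
Compare 29 vs 21: take 21 from right. Merged: [3, 13, 14, 18, 20, 21]
Compare 29 vs 27: take 27 from right. Merged: [3, 13, 14, 18, 20, 21, 27]
Compare 29 vs 33: take 29 from left. Merged: [3, 13, 14, 18, 20, 21, 27, 29]
Compare 33 vs 33: take 33 from left. Merged: [3, 13, 14, 18, 20, 21, 27, 29, 33]
Append remaining from right: [33, 37]. Merged: [3, 13, 14, 18, 20, 21, 27, 29, 33, 33, 37]

Final merged array: [3, 13, 14, 18, 20, 21, 27, 29, 33, 33, 37]
Total comparisons: 9

The merged array is [3, 13, 14, 18, 20, 21, 27, 29, 33, 33, 37], requiring 9 comparisons. The merge step runs in O(n) time where n is the total number of elements.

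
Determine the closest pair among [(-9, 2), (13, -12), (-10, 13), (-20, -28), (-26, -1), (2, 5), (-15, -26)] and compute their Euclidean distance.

Computing all pairwise distances among 7 points:

d((-9, 2), (13, -12)) = 26.0768
d((-9, 2), (-10, 13)) = 11.0454
d((-9, 2), (-20, -28)) = 31.9531
d((-9, 2), (-26, -1)) = 17.2627
d((-9, 2), (2, 5)) = 11.4018
d((-9, 2), (-15, -26)) = 28.6356
d((13, -12), (-10, 13)) = 33.9706
d((13, -12), (-20, -28)) = 36.6742
d((13, -12), (-26, -1)) = 40.5216
d((13, -12), (2, 5)) = 20.2485
d((13, -12), (-15, -26)) = 31.305
d((-10, 13), (-20, -28)) = 42.2019
d((-10, 13), (-26, -1)) = 21.2603
d((-10, 13), (2, 5)) = 14.4222
d((-10, 13), (-15, -26)) = 39.3192
d((-20, -28), (-26, -1)) = 27.6586
d((-20, -28), (2, 5)) = 39.6611
d((-20, -28), (-15, -26)) = 5.3852 <-- minimum
d((-26, -1), (2, 5)) = 28.6356
d((-26, -1), (-15, -26)) = 27.313
d((2, 5), (-15, -26)) = 35.3553

Closest pair: (-20, -28) and (-15, -26) with distance 5.3852

The closest pair is (-20, -28) and (-15, -26) with Euclidean distance 5.3852. For 7 points, brute-force pairwise comparison is shown above. For large n, the divide-and-conquer algorithm (sort by x, recurse on halves, check the dividing strip) achieves O(n log n).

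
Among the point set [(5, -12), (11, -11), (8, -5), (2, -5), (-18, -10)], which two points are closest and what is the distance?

Computing all pairwise distances among 5 points:

d((5, -12), (11, -11)) = 6.0828
d((5, -12), (8, -5)) = 7.6158
d((5, -12), (2, -5)) = 7.6158
d((5, -12), (-18, -10)) = 23.0868
d((11, -11), (8, -5)) = 6.7082
d((11, -11), (2, -5)) = 10.8167
d((11, -11), (-18, -10)) = 29.0172
d((8, -5), (2, -5)) = 6.0 <-- minimum
d((8, -5), (-18, -10)) = 26.4764
d((2, -5), (-18, -10)) = 20.6155

Closest pair: (8, -5) and (2, -5) with distance 6.0

The closest pair is (8, -5) and (2, -5) with Euclidean distance 6.0. For 5 points, brute-force pairwise comparison is shown above. For large n, the divide-and-conquer algorithm (sort by x, recurse on halves, check the dividing strip) achieves O(n log n).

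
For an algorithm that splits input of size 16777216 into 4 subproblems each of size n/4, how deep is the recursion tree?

For divide and conquer with division factor 4:

Problem sizes at each level:
Level 0: 16777216
Level 1: 4194304
Level 2: 1048576
Level 3: 262144
Level 4: 65536
Level 5: 16384
Level 6: 4096
Level 7: 1024
Level 8: 256
Level 9: 64
Level 10: 16
Level 11: 4
Level 12: 1

The root is level 0 and the size-1 base case is level 12 (the tree spans levels 0 through 12, i.e. 13 levels counting the root), so the depth is the number of divisions: log_4(16777216) = 12

The recursion tree depth is log_4(16777216) = 12. At each level, the problem size is divided by 4, so it takes 12 divisions to reduce to a base case of size 1. The algorithm makes 4 recursive calls at each level.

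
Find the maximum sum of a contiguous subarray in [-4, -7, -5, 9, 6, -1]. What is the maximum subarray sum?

Using Kadane's algorithm on [-4, -7, -5, 9, 6, -1]:

Scanning through the array:
Position 1 (value -7): max_ending_here = -7, max_so_far = -4
Position 2 (value -5): max_ending_here = -5, max_so_far = -4
Position 3 (value 9): max_ending_here = 9, max_so_far = 9
Position 4 (value 6): max_ending_here = 15, max_so_far = 15
Position 5 (value -1): max_ending_here = 14, max_so_far = 15

Maximum subarray: [9, 6]
Maximum sum: 15

The maximum subarray is [9, 6] with sum 15. This subarray runs from index 3 to index 4.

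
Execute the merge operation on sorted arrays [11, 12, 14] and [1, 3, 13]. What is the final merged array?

Merging process:

Compare 11 vs 1: take 1 from right. Merged: [1]
Compare 11 vs 3: take 3 from right. Merged: [1, 3]
Compare 11 vs 13: take 11 from left. Merged: [1, 3, 11]
Compare 12 vs 13: take 12 from left. Merged: [1, 3, 11, 12]
Compare 14 vs 13: take 13 from right. Merged: [1, 3, 11, 12, 13]
Append remaining from left: [14]. Merged: [1, 3, 11, 12, 13, 14]

Final merged array: [1, 3, 11, 12, 13, 14]
Total comparisons: 5

The merged array is [1, 3, 11, 12, 13, 14], requiring 5 comparisons. The merge step runs in O(n) time where n is the total number of elements.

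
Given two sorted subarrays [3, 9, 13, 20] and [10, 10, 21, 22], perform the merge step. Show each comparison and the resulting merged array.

Merging process:

Compare 3 vs 10: take 3 from left. Merged: [3]
Compare 9 vs 10: take 9 from left. Merged: [3, 9]
Compare 13 vs 10: take 10 from right. Merged: [3, 9, 10]
Compare 13 vs 10: take 10 from right. Merged: [3, 9, 10, 10]
Compare 13 vs 21: take 13 from left. Merged: [3, 9, 10, 10, 13]
Compare 20 vs 21: take 20 from left. Merged: [3, 9, 10, 10, 13, 20]
Append remaining from right: [21, 22]. Merged: [3, 9, 10, 10, 13, 20, 21, 22]

Final merged array: [3, 9, 10, 10, 13, 20, 21, 22]
Total comparisons: 6

The merged array is [3, 9, 10, 10, 13, 20, 21, 22], requiring 6 comparisons. The merge step runs in O(n) time where n is the total number of elements.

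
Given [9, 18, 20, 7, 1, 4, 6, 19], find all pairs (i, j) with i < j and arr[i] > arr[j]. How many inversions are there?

Finding inversions in [9, 18, 20, 7, 1, 4, 6, 19]:

(0, 3): arr[0]=9 > arr[3]=7
(0, 4): arr[0]=9 > arr[4]=1
(0, 5): arr[0]=9 > arr[5]=4
(0, 6): arr[0]=9 > arr[6]=6
(1, 3): arr[1]=18 > arr[3]=7
(1, 4): arr[1]=18 > arr[4]=1
(1, 5): arr[1]=18 > arr[5]=4
(1, 6): arr[1]=18 > arr[6]=6
(2, 3): arr[2]=20 > arr[3]=7
(2, 4): arr[2]=20 > arr[4]=1
(2, 5): arr[2]=20 > arr[5]=4
(2, 6): arr[2]=20 > arr[6]=6
(2, 7): arr[2]=20 > arr[7]=19
(3, 4): arr[3]=7 > arr[4]=1
(3, 5): arr[3]=7 > arr[5]=4
(3, 6): arr[3]=7 > arr[6]=6

Total inversions: 16

The array has 16 inversion(s): (0,3), (0,4), (0,5), (0,6), (1,3), (1,4), (1,5), (1,6), (2,3), (2,4), (2,5), (2,6), (2,7), (3,4), (3,5), (3,6). Each pair (i,j) satisfies i < j and arr[i] > arr[j].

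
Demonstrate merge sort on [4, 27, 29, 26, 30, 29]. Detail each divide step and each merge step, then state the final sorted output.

Merge sort trace:

Split: [4, 27, 29, 26, 30, 29] -> [4, 27, 29] and [26, 30, 29]
  Split: [4, 27, 29] -> [4] and [27, 29]
    Split: [27, 29] -> [27] and [29]
    Merge: [27] + [29] -> [27, 29]
  Merge: [4] + [27, 29] -> [4, 27, 29]
  Split: [26, 30, 29] -> [26] and [30, 29]
    Split: [30, 29] -> [30] and [29]
    Merge: [30] + [29] -> [29, 30]
  Merge: [26] + [29, 30] -> [26, 29, 30]
Merge: [4, 27, 29] + [26, 29, 30] -> [4, 26, 27, 29, 29, 30]

Final sorted array: [4, 26, 27, 29, 29, 30]

The merge sort proceeds by recursively splitting the array and merging sorted halves.
After all merges, the sorted array is [4, 26, 27, 29, 29, 30].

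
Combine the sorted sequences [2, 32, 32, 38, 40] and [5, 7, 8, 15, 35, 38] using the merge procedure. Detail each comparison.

Merging process:

Compare 2 vs 5: take 2 from left. Merged: [2]
Compare 32 vs 5: take 5 from right. Merged: [2, 5]
Compare 32 vs 7: take 7 from right. Merged: [2, 5, 7]
Compare 32 vs 8: take 8 from right. Merged: [2, 5, 7, 8]
Compare 32 vs 15: take 15 from right. Merged: [2, 5, 7, 8, 15]
Compare 32 vs 35: take 32 from left. Merged: [2, 5, 7, 8, 15, 32]
Compare 32 vs 35: take 32 from left. Merged: [2, 5, 7, 8, 15, 32, 32]
Compare 38 vs 35: take 35 from right. Merged: [2, 5, 7, 8, 15, 32, 32, 35]
Compare 38 vs 38: take 38 from left. Merged: [2, 5, 7, 8, 15, 32, 32, 35, 38]
Compare 40 vs 38: take 38 from right. Merged: [2, 5, 7, 8, 15, 32, 32, 35, 38, 38]
Append remaining from left: [40]. Merged: [2, 5, 7, 8, 15, 32, 32, 35, 38, 38, 40]

Final merged array: [2, 5, 7, 8, 15, 32, 32, 35, 38, 38, 40]
Total comparisons: 10

The merged array is [2, 5, 7, 8, 15, 32, 32, 35, 38, 38, 40], requiring 10 comparisons. The merge step runs in O(n) time where n is the total number of elements.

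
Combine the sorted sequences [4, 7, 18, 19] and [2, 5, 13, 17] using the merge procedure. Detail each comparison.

Merging process:

Compare 4 vs 2: take 2 from right. Merged: [2]
Compare 4 vs 5: take 4 from left. Merged: [2, 4]
Compare 7 vs 5: take 5 from right. Merged: [2, 4, 5]
Compare 7 vs 13: take 7 from left. Merged: [2, 4, 5, 7]
Compare 18 vs 13: take 13 from right. Merged: [2, 4, 5, 7, 13]
Compare 18 vs 17: take 17 from right. Merged: [2, 4, 5, 7, 13, 17]
Append remaining from left: [18, 19]. Merged: [2, 4, 5, 7, 13, 17, 18, 19]

Final merged array: [2, 4, 5, 7, 13, 17, 18, 19]
Total comparisons: 6

The merged array is [2, 4, 5, 7, 13, 17, 18, 19], requiring 6 comparisons. The merge step runs in O(n) time where n is the total number of elements.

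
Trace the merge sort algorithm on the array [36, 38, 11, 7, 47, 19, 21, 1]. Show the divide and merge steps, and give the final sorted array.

Merge sort trace:

Split: [36, 38, 11, 7, 47, 19, 21, 1] -> [36, 38, 11, 7] and [47, 19, 21, 1]
  Split: [36, 38, 11, 7] -> [36, 38] and [11, 7]
    Split: [36, 38] -> [36] and [38]
    Merge: [36] + [38] -> [36, 38]
    Split: [11, 7] -> [11] and [7]
    Merge: [11] + [7] -> [7, 11]
  Merge: [36, 38] + [7, 11] -> [7, 11, 36, 38]
  Split: [47, 19, 21, 1] -> [47, 19] and [21, 1]
    Split: [47, 19] -> [47] and [19]
    Merge: [47] + [19] -> [19, 47]
    Split: [21, 1] -> [21] and [1]
    Merge: [21] + [1] -> [1, 21]
  Merge: [19, 47] + [1, 21] -> [1, 19, 21, 47]
Merge: [7, 11, 36, 38] + [1, 19, 21, 47] -> [1, 7, 11, 19, 21, 36, 38, 47]

Final sorted array: [1, 7, 11, 19, 21, 36, 38, 47]

The merge sort proceeds by recursively splitting the array and merging sorted halves.
After all merges, the sorted array is [1, 7, 11, 19, 21, 36, 38, 47].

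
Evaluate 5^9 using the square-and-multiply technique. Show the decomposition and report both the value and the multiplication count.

Computing 5^9 by squaring (build up from 5^1; each line after the first costs one multiplication):

5^1 = 5
5^2 = (5^1)^2 = 5^2 = 25
5^4 = (5^2)^2 = 25^2 = 625
5^8 = (5^4)^2 = 625^2 = 390625
5^9 = 5 * 5^8 = 5 * 390625 = 1953125

Result: 1953125
Multiplications needed: 4 (4 lines after 5^1)

5^9 = 1953125. Using exponentiation by squaring, this requires 4 multiplications. The key idea: if the exponent is even, square the half-power; if odd, multiply by the base once.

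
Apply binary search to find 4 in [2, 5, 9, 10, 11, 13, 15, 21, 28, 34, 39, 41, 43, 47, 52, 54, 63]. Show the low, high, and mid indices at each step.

Binary search for 4 in [2, 5, 9, 10, 11, 13, 15, 21, 28, 34, 39, 41, 43, 47, 52, 54, 63]:

lo=0, hi=16, mid=8, arr[mid]=28 -> 28 > 4, search left half
lo=0, hi=7, mid=3, arr[mid]=10 -> 10 > 4, search left half
lo=0, hi=2, mid=1, arr[mid]=5 -> 5 > 4, search left half
lo=0, hi=0, mid=0, arr[mid]=2 -> 2 < 4, search right half
lo=1 > hi=0, target 4 not found

Binary search determines that 4 is not in the array after 4 comparisons. The search space was exhausted without finding the target.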